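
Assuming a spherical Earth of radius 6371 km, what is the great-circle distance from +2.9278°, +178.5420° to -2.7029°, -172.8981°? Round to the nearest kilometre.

1139 km

Δλ = -172.8981 − 178.5420 = -351.4401°; wrapped into (−180°, 180°]: 8.5599°.
Δφ = -2.7029 − 2.9278 = -5.6307°.
a = sin²(Δφ/2) + cos φ₁ · cos φ₂ · sin²(Δλ/2) = 0.007969.
c = 2·atan2(√a, √(1−a)) = 0.17877 rad → d = 6371·c ≈ 1138.96 km.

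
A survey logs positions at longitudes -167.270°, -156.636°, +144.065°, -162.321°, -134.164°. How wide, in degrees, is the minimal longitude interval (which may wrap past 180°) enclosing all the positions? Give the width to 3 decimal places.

81.771°

Sort the longitudes: -167.270°, -162.321°, -156.636°, -134.164°, +144.065°.
Eastward gaps between consecutive values (wrapping around): 4.949°, 5.685°, 22.472°, 278.229°, 48.665°.
Largest gap = 278.229° ⇒ minimal covering band is its complement: 360° − 278.229° = 81.771°.
Band runs from +144.065° eastward to -134.164°, crossing the antimeridian.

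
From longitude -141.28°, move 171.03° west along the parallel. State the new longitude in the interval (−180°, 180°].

+47.69°

Start at -141.28°; shift −171.03° → -312.31°.
-312.31° lies outside (−180°, 180°]; add 360° → +47.69°.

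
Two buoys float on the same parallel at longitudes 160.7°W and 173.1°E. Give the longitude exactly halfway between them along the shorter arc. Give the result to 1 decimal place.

173.8°W

Signed shortest Δλ from -160.7° to +173.1° is -26.2°.
Midpoint longitude = -160.7° + (-26.2°)/2 = -160.7° − 13.1° = -173.8°.
(The naïve average (-160.7 + +173.1)/2 = 6.2° is on the wrong side of the globe.)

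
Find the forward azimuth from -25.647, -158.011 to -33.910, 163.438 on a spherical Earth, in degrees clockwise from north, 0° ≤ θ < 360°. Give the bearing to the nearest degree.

Δλ = 163.438 − -158.011 = 321.449°; wrapped into (−180°, 180°]: -38.551°.
θ = atan2( sin Δλ · cos φ₂ , cos φ₁ · sin φ₂ − sin φ₁ · cos φ₂ · cos Δλ )
  = atan2(-0.51721, -0.22201) = -113.231° → normalised to [0°, 360°): 246.769°.

247°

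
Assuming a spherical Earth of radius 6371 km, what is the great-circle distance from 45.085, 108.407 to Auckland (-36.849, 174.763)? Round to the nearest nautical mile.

Δλ = 174.763 − 108.407 = 66.356°.
Δφ = -36.849 − 45.085 = -81.934°.
a = sin²(Δφ/2) + cos φ₁ · cos φ₂ · sin²(Δλ/2) = 0.599046.
c = 2·atan2(√a, √(1−a)) = 1.77021 rad → d = 6371·c ≈ 11277.99 km ≈ 6089.63 nmi.

6090 nmi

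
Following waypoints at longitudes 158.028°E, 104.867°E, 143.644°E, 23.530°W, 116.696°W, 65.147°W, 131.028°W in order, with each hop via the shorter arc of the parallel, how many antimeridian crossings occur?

0

Leg 1: +158.028° → +104.867°, shortest Δλ = -53.161° (west) — does not cross 180°.
Leg 2: +104.867° → +143.644°, shortest Δλ = 38.777° (east) — does not cross 180°.
Leg 3: +143.644° → -23.530°, shortest Δλ = -167.174° (west) — does not cross 180°.
Leg 4: -23.530° → -116.696°, shortest Δλ = -93.166° (west) — does not cross 180°.
Leg 5: -116.696° → -65.147°, shortest Δλ = 51.549° (east) — does not cross 180°.
Leg 6: -65.147° → -131.028°, shortest Δλ = -65.881° (west) — does not cross 180°.
Total crossings: 0.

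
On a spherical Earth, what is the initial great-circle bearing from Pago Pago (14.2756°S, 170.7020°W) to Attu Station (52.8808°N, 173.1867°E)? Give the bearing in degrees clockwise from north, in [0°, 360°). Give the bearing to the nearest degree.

350°

Δλ = 173.1867 − -170.7020 = 343.8887°; wrapped into (−180°, 180°]: -16.1113°.
θ = atan2( sin Δλ · cos φ₂ , cos φ₁ · sin φ₂ − sin φ₁ · cos φ₂ · cos Δλ )
  = atan2(-0.16747, 0.91572) = -10.364° → normalised to [0°, 360°): 349.636°.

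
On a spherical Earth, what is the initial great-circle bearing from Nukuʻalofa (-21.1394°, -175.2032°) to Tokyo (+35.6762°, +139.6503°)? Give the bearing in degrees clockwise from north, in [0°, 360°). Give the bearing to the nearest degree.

323°

Δλ = 139.6503 − -175.2032 = 314.8535°; wrapped into (−180°, 180°]: -45.1465°.
θ = atan2( sin Δλ · cos φ₂ , cos φ₁ · sin φ₂ − sin φ₁ · cos φ₂ · cos Δλ )
  = atan2(-0.57587, 0.75058) = -37.497° → normalised to [0°, 360°): 322.503°.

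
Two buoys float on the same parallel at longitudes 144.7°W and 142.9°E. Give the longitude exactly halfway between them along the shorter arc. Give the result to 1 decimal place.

Signed shortest Δλ from -144.7° to +142.9° is -72.4°.
Midpoint longitude = -144.7° + (-72.4°)/2 = -144.7° − 36.2° = -180.9°.
Normalise into (−180°, 180°]: +179.1°.
(The naïve average (-144.7 + +142.9)/2 = -0.9° is on the wrong side of the globe.)

179.1°E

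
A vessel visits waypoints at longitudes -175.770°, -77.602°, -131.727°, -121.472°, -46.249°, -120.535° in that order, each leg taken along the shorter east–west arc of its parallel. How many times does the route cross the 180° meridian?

0

Leg 1: -175.770° → -77.602°, shortest Δλ = 98.168° (east) — does not cross 180°.
Leg 2: -77.602° → -131.727°, shortest Δλ = -54.125° (west) — does not cross 180°.
Leg 3: -131.727° → -121.472°, shortest Δλ = 10.255° (east) — does not cross 180°.
Leg 4: -121.472° → -46.249°, shortest Δλ = 75.223° (east) — does not cross 180°.
Leg 5: -46.249° → -120.535°, shortest Δλ = -74.286° (west) — does not cross 180°.
Total crossings: 0.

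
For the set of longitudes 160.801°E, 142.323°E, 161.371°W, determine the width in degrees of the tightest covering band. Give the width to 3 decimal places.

Sort the longitudes: -161.371°, +142.323°, +160.801°.
Eastward gaps between consecutive values (wrapping around): 303.694°, 18.478°, 37.828°.
Largest gap = 303.694° ⇒ minimal covering band is its complement: 360° − 303.694° = 56.306°.
Band runs from +142.323° eastward to -161.371°, crossing the antimeridian.

56.306°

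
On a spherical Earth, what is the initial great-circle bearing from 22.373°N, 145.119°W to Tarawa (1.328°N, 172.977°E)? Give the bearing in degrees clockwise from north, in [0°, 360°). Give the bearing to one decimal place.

Δλ = 172.977 − -145.119 = 318.096°; wrapped into (−180°, 180°]: -41.904°.
θ = atan2( sin Δλ · cos φ₂ , cos φ₁ · sin φ₂ − sin φ₁ · cos φ₂ · cos Δλ )
  = atan2(-0.66771, -0.26179) = -111.409° → normalised to [0°, 360°): 248.591°.

248.6°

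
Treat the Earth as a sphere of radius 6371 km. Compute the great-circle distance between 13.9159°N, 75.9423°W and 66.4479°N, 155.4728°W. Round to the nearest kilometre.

Δλ = -155.4728 − -75.9423 = -79.5305°.
Δφ = 66.4479 − 13.9159 = 52.5320°.
a = sin²(Δφ/2) + cos φ₁ · cos φ₂ · sin²(Δλ/2) = 0.354529.
c = 2·atan2(√a, √(1−a)) = 1.27559 rad → d = 6371·c ≈ 8126.76 km.

8127 km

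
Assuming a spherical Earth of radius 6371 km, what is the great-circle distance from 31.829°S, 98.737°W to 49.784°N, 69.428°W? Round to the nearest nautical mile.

5143 nmi

Δλ = -69.428 − -98.737 = 29.309°.
Δφ = 49.784 − -31.829 = 81.613°.
a = sin²(Δφ/2) + cos φ₁ · cos φ₂ · sin²(Δλ/2) = 0.462182.
c = 2·atan2(√a, √(1−a)) = 1.49509 rad → d = 6371·c ≈ 9525.20 km ≈ 5143.20 nmi.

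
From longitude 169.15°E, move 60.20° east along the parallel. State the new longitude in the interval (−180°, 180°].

Start at +169.15°; shift +60.20° → +229.35°.
+229.35° lies outside (−180°, 180°]; subtract 360° → -130.65°.

130.65°W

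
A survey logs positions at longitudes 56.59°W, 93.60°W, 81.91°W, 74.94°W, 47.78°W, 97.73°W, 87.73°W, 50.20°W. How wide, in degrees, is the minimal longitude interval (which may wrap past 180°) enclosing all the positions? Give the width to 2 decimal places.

Sort the longitudes: -97.73°, -93.60°, -87.73°, -81.91°, -74.94°, -56.59°, -50.20°, -47.78°.
Eastward gaps between consecutive values (wrapping around): 4.13°, 5.87°, 5.82°, 6.97°, 18.35°, 6.39°, 2.42°, 310.05°.
Largest gap = 310.05° ⇒ minimal covering band is its complement: 360° − 310.05° = 49.95°.
Band runs from -97.73° eastward to -47.78°.

49.95°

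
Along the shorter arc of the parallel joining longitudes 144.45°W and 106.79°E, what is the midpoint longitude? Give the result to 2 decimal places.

Signed shortest Δλ from -144.45° to +106.79° is -108.76°.
Midpoint longitude = -144.45° + (-108.76°)/2 = -144.45° − 54.38° = -198.83°.
Normalise into (−180°, 180°]: +161.17°.
(The naïve average (-144.45 + +106.79)/2 = -18.83° is on the wrong side of the globe.)

161.17°E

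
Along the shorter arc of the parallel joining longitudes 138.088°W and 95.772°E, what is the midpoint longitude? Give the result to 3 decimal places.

Signed shortest Δλ from -138.088° to +95.772° is -126.140°.
Midpoint longitude = -138.088° + (-126.140°)/2 = -138.088° − 63.070° = -201.158°.
Normalise into (−180°, 180°]: +158.842°.
(The naïve average (-138.088 + +95.772)/2 = -21.158° is on the wrong side of the globe.)

158.842°E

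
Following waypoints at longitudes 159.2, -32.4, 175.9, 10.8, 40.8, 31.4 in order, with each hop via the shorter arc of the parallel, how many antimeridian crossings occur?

Leg 1: +159.2° → -32.4°, shortest Δλ = 168.4° (east) — crosses 180°.
Leg 2: -32.4° → +175.9°, shortest Δλ = -151.7° (west) — crosses 180°.
Leg 3: +175.9° → +10.8°, shortest Δλ = -165.1° (west) — does not cross 180°.
Leg 4: +10.8° → +40.8°, shortest Δλ = 30.0° (east) — does not cross 180°.
Leg 5: +40.8° → +31.4°, shortest Δλ = -9.4° (west) — does not cross 180°.
Total crossings: 2.

2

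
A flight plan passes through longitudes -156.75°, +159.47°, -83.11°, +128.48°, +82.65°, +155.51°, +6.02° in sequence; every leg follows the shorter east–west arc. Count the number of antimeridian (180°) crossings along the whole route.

3

Leg 1: -156.75° → +159.47°, shortest Δλ = -43.78° (west) — crosses 180°.
Leg 2: +159.47° → -83.11°, shortest Δλ = 117.42° (east) — crosses 180°.
Leg 3: -83.11° → +128.48°, shortest Δλ = -148.41° (west) — crosses 180°.
Leg 4: +128.48° → +82.65°, shortest Δλ = -45.83° (west) — does not cross 180°.
Leg 5: +82.65° → +155.51°, shortest Δλ = 72.86° (east) — does not cross 180°.
Leg 6: +155.51° → +6.02°, shortest Δλ = -149.49° (west) — does not cross 180°.
Total crossings: 3.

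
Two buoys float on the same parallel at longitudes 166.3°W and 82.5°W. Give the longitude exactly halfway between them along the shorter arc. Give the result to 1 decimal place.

124.4°W

Signed shortest Δλ from -166.3° to -82.5° is +83.8°.
Midpoint longitude = -166.3° + (+83.8°)/2 = -166.3° + 41.9° = -124.4°.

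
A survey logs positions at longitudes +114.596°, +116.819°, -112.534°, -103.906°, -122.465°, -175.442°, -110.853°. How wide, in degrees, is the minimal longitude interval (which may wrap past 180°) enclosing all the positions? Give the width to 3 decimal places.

Sort the longitudes: -175.442°, -122.465°, -112.534°, -110.853°, -103.906°, +114.596°, +116.819°.
Eastward gaps between consecutive values (wrapping around): 52.977°, 9.931°, 1.681°, 6.947°, 218.502°, 2.223°, 67.739°.
Largest gap = 218.502° ⇒ minimal covering band is its complement: 360° − 218.502° = 141.498°.
Band runs from +114.596° eastward to -103.906°, crossing the antimeridian.

141.498°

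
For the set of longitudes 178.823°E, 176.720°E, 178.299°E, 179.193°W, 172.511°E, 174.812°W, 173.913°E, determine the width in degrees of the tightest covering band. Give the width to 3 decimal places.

Sort the longitudes: -179.193°, -174.812°, +172.511°, +173.913°, +176.720°, +178.299°, +178.823°.
Eastward gaps between consecutive values (wrapping around): 4.381°, 347.323°, 1.402°, 2.807°, 1.579°, 0.524°, 1.984°.
Largest gap = 347.323° ⇒ minimal covering band is its complement: 360° − 347.323° = 12.677°.
Band runs from +172.511° eastward to -174.812°, crossing the antimeridian.

12.677°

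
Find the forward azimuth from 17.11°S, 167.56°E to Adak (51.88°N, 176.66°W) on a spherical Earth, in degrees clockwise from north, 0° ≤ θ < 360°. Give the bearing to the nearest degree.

Δλ = -176.66 − 167.56 = -344.22°; wrapped into (−180°, 180°]: 15.78°.
θ = atan2( sin Δλ · cos φ₂ , cos φ₁ · sin φ₂ − sin φ₁ · cos φ₂ · cos Δλ )
  = atan2(0.16787, 0.92667) = 10.268° → normalised to [0°, 360°): 10.268°.

10°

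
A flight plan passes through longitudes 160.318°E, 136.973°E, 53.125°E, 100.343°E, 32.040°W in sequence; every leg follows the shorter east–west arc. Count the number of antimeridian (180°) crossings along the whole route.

Leg 1: +160.318° → +136.973°, shortest Δλ = -23.345° (west) — does not cross 180°.
Leg 2: +136.973° → +53.125°, shortest Δλ = -83.848° (west) — does not cross 180°.
Leg 3: +53.125° → +100.343°, shortest Δλ = 47.218° (east) — does not cross 180°.
Leg 4: +100.343° → -32.040°, shortest Δλ = -132.383° (west) — does not cross 180°.
Total crossings: 0.

0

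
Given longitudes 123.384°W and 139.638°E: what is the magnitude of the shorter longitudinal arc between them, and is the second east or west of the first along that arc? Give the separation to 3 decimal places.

Raw difference: 139.638 − -123.384 = 263.022°.
Normalise into (−180°, 180°]: 263.022° − 360° = -96.978°.
Negative ⇒ the second point lies to the west; separation 96.978°.

96.978° west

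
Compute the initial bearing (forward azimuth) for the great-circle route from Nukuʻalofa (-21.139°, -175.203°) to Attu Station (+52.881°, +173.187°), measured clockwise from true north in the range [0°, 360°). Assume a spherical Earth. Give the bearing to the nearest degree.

353°

Δλ = 173.187 − -175.203 = 348.390°; wrapped into (−180°, 180°]: -11.610°.
θ = atan2( sin Δλ · cos φ₂ , cos φ₁ · sin φ₂ − sin φ₁ · cos φ₂ · cos Δλ )
  = atan2(-0.12145, 0.95691) = -7.233° → normalised to [0°, 360°): 352.767°.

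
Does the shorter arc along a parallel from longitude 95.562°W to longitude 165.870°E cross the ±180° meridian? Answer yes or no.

Naïve |165.870 − -95.562| = 261.432° > 180°, so the shorter arc goes the other way round — across 180°.
Signed shortest Δλ = ((165.870 − -95.562 + 180) mod 360) − 180 = -98.568°.
Going west by 98.568° from -95.562° passes through 180° before reaching +165.870°.

Yes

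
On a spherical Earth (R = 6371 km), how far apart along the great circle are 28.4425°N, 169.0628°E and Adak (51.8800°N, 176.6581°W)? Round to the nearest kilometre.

2863 km

Δλ = -176.6581 − 169.0628 = -345.7209°; wrapped into (−180°, 180°]: 14.2791°.
Δφ = 51.8800 − 28.4425 = 23.4375°.
a = sin²(Δφ/2) + cos φ₁ · cos φ₂ · sin²(Δλ/2) = 0.049637.
c = 2·atan2(√a, √(1−a)) = 0.44936 rad → d = 6371·c ≈ 2862.87 km.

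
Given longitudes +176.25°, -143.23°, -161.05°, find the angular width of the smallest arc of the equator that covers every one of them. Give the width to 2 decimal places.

40.52°

Sort the longitudes: -161.05°, -143.23°, +176.25°.
Eastward gaps between consecutive values (wrapping around): 17.82°, 319.48°, 22.70°.
Largest gap = 319.48° ⇒ minimal covering band is its complement: 360° − 319.48° = 40.52°.
Band runs from +176.25° eastward to -143.23°, crossing the antimeridian.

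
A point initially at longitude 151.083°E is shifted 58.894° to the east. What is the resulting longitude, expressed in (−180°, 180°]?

Start at +151.083°; shift +58.894° → +209.977°.
+209.977° lies outside (−180°, 180°]; subtract 360° → -150.023°.

150.023°W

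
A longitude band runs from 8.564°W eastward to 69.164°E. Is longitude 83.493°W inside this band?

No

Band width going east from -8.564° to +69.164°: ((69.164 − -8.564) mod 360) = 77.728°.
Offset of -83.493° east of the west edge: ((-83.493 − -8.564) mod 360) = 285.071°.
285.071° > 77.728° ⇒ outside.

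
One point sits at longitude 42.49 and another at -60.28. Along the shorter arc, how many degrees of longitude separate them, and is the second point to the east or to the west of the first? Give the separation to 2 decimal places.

Raw difference: -60.28 − 42.49 = -102.77°.
Normalise into (−180°, 180°]: -102.77° stays -102.77°.
Negative ⇒ the second point lies to the west; separation 102.77°.

102.77° west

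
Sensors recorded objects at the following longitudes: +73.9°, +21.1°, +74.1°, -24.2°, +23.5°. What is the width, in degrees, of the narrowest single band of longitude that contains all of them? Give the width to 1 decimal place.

98.3°

Sort the longitudes: -24.2°, +21.1°, +23.5°, +73.9°, +74.1°.
Eastward gaps between consecutive values (wrapping around): 45.3°, 2.4°, 50.4°, 0.2°, 261.7°.
Largest gap = 261.7° ⇒ minimal covering band is its complement: 360° − 261.7° = 98.3°.
Band runs from -24.2° eastward to +74.1°.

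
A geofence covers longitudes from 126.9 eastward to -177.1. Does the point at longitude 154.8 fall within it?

Yes

Band width going east from +126.9° to -177.1°: ((-177.1 − 126.9) mod 360) = 56.0°.
Offset of +154.8° east of the west edge: ((154.8 − 126.9) mod 360) = 27.9°.
27.9° ≤ 56.0° ⇒ inside.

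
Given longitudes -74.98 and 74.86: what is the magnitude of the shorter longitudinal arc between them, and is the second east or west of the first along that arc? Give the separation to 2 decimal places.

Raw difference: 74.86 − -74.98 = 149.84°.
Normalise into (−180°, 180°]: 149.84° stays 149.84°.
Positive ⇒ the second point lies to the east; separation 149.84°.

149.84° east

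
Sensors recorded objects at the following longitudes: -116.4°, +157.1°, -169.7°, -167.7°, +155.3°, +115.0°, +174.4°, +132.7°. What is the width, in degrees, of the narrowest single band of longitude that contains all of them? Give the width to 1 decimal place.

128.6°

Sort the longitudes: -169.7°, -167.7°, -116.4°, +115.0°, +132.7°, +155.3°, +157.1°, +174.4°.
Eastward gaps between consecutive values (wrapping around): 2.0°, 51.3°, 231.4°, 17.7°, 22.6°, 1.8°, 17.3°, 15.9°.
Largest gap = 231.4° ⇒ minimal covering band is its complement: 360° − 231.4° = 128.6°.
Band runs from +115.0° eastward to -116.4°, crossing the antimeridian.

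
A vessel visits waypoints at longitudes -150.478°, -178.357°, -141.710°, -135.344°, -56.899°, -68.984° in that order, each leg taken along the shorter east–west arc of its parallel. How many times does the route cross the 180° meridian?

0

Leg 1: -150.478° → -178.357°, shortest Δλ = -27.879° (west) — does not cross 180°.
Leg 2: -178.357° → -141.710°, shortest Δλ = 36.647° (east) — does not cross 180°.
Leg 3: -141.710° → -135.344°, shortest Δλ = 6.366° (east) — does not cross 180°.
Leg 4: -135.344° → -56.899°, shortest Δλ = 78.445° (east) — does not cross 180°.
Leg 5: -56.899° → -68.984°, shortest Δλ = -12.085° (west) — does not cross 180°.
Total crossings: 0.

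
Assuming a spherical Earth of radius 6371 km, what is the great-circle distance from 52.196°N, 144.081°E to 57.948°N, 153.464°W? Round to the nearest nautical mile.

Δλ = -153.464 − 144.081 = -297.545°; wrapped into (−180°, 180°]: 62.455°.
Δφ = 57.948 − 52.196 = 5.752°.
a = sin²(Δφ/2) + cos φ₁ · cos φ₂ · sin²(Δλ/2) = 0.089949.
c = 2·atan2(√a, √(1−a)) = 0.60921 rad → d = 6371·c ≈ 3881.25 km ≈ 2095.71 nmi.

2096 nmi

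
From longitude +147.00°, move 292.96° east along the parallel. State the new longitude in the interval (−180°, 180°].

+79.96°

Start at +147.00°; shift +292.96° → +439.96°.
+439.96° lies outside (−180°, 180°]; subtract 360° → +79.96°.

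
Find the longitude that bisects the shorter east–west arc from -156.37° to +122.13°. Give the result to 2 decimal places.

Signed shortest Δλ from -156.37° to +122.13° is -81.50°.
Midpoint longitude = -156.37° + (-81.50°)/2 = -156.37° − 40.75° = -197.12°.
Normalise into (−180°, 180°]: +162.88°.
(The naïve average (-156.37 + +122.13)/2 = -17.12° is on the wrong side of the globe.)

+162.88°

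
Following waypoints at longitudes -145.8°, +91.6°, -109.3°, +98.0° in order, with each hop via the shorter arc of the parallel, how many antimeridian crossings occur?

3

Leg 1: -145.8° → +91.6°, shortest Δλ = -122.6° (west) — crosses 180°.
Leg 2: +91.6° → -109.3°, shortest Δλ = 159.1° (east) — crosses 180°.
Leg 3: -109.3° → +98.0°, shortest Δλ = -152.7° (west) — crosses 180°.
Total crossings: 3.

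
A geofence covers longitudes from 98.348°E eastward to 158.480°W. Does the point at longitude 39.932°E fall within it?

Band width going east from +98.348° to -158.480°: ((-158.480 − 98.348) mod 360) = 103.172°.
Offset of +39.932° east of the west edge: ((39.932 − 98.348) mod 360) = 301.584°.
301.584° > 103.172° ⇒ outside.

No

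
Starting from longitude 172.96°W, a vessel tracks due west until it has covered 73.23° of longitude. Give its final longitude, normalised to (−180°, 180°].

113.81°E

Start at -172.96°; shift −73.23° → -246.19°.
-246.19° lies outside (−180°, 180°]; add 360° → +113.81°.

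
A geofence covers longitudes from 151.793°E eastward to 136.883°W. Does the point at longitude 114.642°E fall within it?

No

Band width going east from +151.793° to -136.883°: ((-136.883 − 151.793) mod 360) = 71.324°.
Offset of +114.642° east of the west edge: ((114.642 − 151.793) mod 360) = 322.849°.
322.849° > 71.324° ⇒ outside.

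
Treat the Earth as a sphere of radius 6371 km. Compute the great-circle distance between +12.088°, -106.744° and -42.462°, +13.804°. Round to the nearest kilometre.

13403 km

Δλ = 13.804 − -106.744 = 120.548°.
Δφ = -42.462 − 12.088 = -54.550°.
a = sin²(Δφ/2) + cos φ₁ · cos φ₂ · sin²(Δλ/2) = 0.754009.
c = 2·atan2(√a, √(1−a)) = 2.10368 rad → d = 6371·c ≈ 13402.53 km.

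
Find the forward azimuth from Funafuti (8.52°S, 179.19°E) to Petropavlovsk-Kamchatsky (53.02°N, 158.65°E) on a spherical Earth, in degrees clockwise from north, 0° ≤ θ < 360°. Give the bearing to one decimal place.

Δλ = 158.65 − 179.19 = -20.54°.
θ = atan2( sin Δλ · cos φ₂ , cos φ₁ · sin φ₂ − sin φ₁ · cos φ₂ · cos Δλ )
  = atan2(-0.21106, 0.87348) = -13.584° → normalised to [0°, 360°): 346.416°.

346.4°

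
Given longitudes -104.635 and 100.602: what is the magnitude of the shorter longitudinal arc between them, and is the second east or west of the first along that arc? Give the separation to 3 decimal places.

154.763° west

Raw difference: 100.602 − -104.635 = 205.237°.
Normalise into (−180°, 180°]: 205.237° − 360° = -154.763°.
Negative ⇒ the second point lies to the west; separation 154.763°.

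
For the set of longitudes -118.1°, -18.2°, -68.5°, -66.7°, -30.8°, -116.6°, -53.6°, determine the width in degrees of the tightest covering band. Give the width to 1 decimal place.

Sort the longitudes: -118.1°, -116.6°, -68.5°, -66.7°, -53.6°, -30.8°, -18.2°.
Eastward gaps between consecutive values (wrapping around): 1.5°, 48.1°, 1.8°, 13.1°, 22.8°, 12.6°, 260.1°.
Largest gap = 260.1° ⇒ minimal covering band is its complement: 360° − 260.1° = 99.9°.
Band runs from -118.1° eastward to -18.2°.

99.9°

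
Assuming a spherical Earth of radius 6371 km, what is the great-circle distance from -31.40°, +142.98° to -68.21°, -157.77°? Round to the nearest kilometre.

5535 km

Δλ = -157.77 − 142.98 = -300.75°; wrapped into (−180°, 180°]: 59.25°.
Δφ = -68.21 − -31.40 = -36.81°.
a = sin²(Δφ/2) + cos φ₁ · cos φ₂ · sin²(Δλ/2) = 0.177108.
c = 2·atan2(√a, √(1−a)) = 0.86875 rad → d = 6371·c ≈ 5534.79 km.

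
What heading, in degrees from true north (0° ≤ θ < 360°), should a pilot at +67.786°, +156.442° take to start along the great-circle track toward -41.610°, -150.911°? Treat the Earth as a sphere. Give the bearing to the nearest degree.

Δλ = -150.911 − 156.442 = -307.353°; wrapped into (−180°, 180°]: 52.647°.
θ = atan2( sin Δλ · cos φ₂ , cos φ₁ · sin φ₂ − sin φ₁ · cos φ₂ · cos Δλ )
  = atan2(0.59434, -0.67102) = 138.468° → normalised to [0°, 360°): 138.468°.

138°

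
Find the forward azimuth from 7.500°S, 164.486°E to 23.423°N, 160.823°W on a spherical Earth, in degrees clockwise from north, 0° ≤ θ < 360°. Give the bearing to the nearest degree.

47°

Δλ = -160.823 − 164.486 = -325.309°; wrapped into (−180°, 180°]: 34.691°.
θ = atan2( sin Δλ · cos φ₂ , cos φ₁ · sin φ₂ − sin φ₁ · cos φ₂ · cos Δλ )
  = atan2(0.52225, 0.49259) = 46.674° → normalised to [0°, 360°): 46.674°.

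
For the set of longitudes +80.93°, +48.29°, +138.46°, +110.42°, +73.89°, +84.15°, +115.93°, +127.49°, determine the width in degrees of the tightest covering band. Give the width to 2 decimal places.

90.17°

Sort the longitudes: +48.29°, +73.89°, +80.93°, +84.15°, +110.42°, +115.93°, +127.49°, +138.46°.
Eastward gaps between consecutive values (wrapping around): 25.60°, 7.04°, 3.22°, 26.27°, 5.51°, 11.56°, 10.97°, 269.83°.
Largest gap = 269.83° ⇒ minimal covering band is its complement: 360° − 269.83° = 90.17°.
Band runs from +48.29° eastward to +138.46°.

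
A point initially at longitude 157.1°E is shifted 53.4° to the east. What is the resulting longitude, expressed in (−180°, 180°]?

Start at +157.1°; shift +53.4° → +210.5°.
+210.5° lies outside (−180°, 180°]; subtract 360° → -149.5°.

149.5°W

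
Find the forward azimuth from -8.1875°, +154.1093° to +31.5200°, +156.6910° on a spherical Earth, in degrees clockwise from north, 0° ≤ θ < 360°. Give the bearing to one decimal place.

3.4°

Δλ = 156.6910 − 154.1093 = 2.5817°.
θ = atan2( sin Δλ · cos φ₂ , cos φ₁ · sin φ₂ − sin φ₁ · cos φ₂ · cos Δλ )
  = atan2(0.03840, 0.63875) = 3.440° → normalised to [0°, 360°): 3.440°.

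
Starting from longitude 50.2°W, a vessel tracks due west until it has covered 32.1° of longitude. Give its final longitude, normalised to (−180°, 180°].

Start at -50.2°; shift −32.1° → -82.3°.
-82.3° already lies in (−180°, 180°].

82.3°W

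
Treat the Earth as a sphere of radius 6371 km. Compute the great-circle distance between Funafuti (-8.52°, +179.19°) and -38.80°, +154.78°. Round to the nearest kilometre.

4156 km

Δλ = 154.78 − 179.19 = -24.41°.
Δφ = -38.80 − -8.52 = -30.28°.
a = sin²(Δφ/2) + cos φ₁ · cos φ₂ · sin²(Δλ/2) = 0.102662.
c = 2·atan2(√a, √(1−a)) = 0.65232 rad → d = 6371·c ≈ 4155.94 km.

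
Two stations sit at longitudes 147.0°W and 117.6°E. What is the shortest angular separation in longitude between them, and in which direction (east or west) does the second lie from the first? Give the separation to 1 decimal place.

95.4° west

Raw difference: 117.6 − -147.0 = 264.6°.
Normalise into (−180°, 180°]: 264.6° − 360° = -95.4°.
Negative ⇒ the second point lies to the west; separation 95.4°.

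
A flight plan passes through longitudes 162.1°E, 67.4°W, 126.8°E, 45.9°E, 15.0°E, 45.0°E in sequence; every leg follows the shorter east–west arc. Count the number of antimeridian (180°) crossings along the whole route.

Leg 1: +162.1° → -67.4°, shortest Δλ = 130.5° (east) — crosses 180°.
Leg 2: -67.4° → +126.8°, shortest Δλ = -165.8° (west) — crosses 180°.
Leg 3: +126.8° → +45.9°, shortest Δλ = -80.9° (west) — does not cross 180°.
Leg 4: +45.9° → +15.0°, shortest Δλ = -30.9° (west) — does not cross 180°.
Leg 5: +15.0° → +45.0°, shortest Δλ = 30.0° (east) — does not cross 180°.
Total crossings: 2.

2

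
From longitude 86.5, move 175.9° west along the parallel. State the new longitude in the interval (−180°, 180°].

-89.4°

Start at +86.5°; shift −175.9° → -89.4°.
-89.4° already lies in (−180°, 180°].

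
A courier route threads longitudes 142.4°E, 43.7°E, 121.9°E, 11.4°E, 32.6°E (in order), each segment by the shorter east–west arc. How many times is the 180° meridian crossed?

0

Leg 1: +142.4° → +43.7°, shortest Δλ = -98.7° (west) — does not cross 180°.
Leg 2: +43.7° → +121.9°, shortest Δλ = 78.2° (east) — does not cross 180°.
Leg 3: +121.9° → +11.4°, shortest Δλ = -110.5° (west) — does not cross 180°.
Leg 4: +11.4° → +32.6°, shortest Δλ = 21.2° (east) — does not cross 180°.
Total crossings: 0.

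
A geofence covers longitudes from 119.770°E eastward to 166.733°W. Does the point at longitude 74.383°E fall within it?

No

Band width going east from +119.770° to -166.733°: ((-166.733 − 119.770) mod 360) = 73.497°.
Offset of +74.383° east of the west edge: ((74.383 − 119.770) mod 360) = 314.613°.
314.613° > 73.497° ⇒ outside.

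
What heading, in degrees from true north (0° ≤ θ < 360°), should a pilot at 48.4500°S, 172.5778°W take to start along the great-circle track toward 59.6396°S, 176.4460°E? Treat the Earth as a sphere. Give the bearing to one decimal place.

Δλ = 176.4460 − -172.5778 = 349.0238°; wrapped into (−180°, 180°]: -10.9762°.
θ = atan2( sin Δλ · cos φ₂ , cos φ₁ · sin φ₂ − sin φ₁ · cos φ₂ · cos Δλ )
  = atan2(-0.09624, -0.20098) = -154.413° → normalised to [0°, 360°): 205.587°.

205.6°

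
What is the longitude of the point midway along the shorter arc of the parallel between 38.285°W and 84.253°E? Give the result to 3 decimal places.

22.984°E

Signed shortest Δλ from -38.285° to +84.253° is +122.538°.
Midpoint longitude = -38.285° + (+122.538°)/2 = -38.285° + 61.269° = +22.984°.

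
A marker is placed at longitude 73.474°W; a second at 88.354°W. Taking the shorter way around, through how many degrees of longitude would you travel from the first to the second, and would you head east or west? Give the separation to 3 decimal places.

Raw difference: -88.354 − -73.474 = -14.88°.
Normalise into (−180°, 180°]: -14.88° stays -14.88°.
Negative ⇒ the second point lies to the west; separation 14.880°.

14.880° west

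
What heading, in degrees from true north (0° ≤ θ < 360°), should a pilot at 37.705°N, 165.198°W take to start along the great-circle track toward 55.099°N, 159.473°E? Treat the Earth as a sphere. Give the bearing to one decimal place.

Δλ = 159.473 − -165.198 = 324.671°; wrapped into (−180°, 180°]: -35.329°.
θ = atan2( sin Δλ · cos φ₂ , cos φ₁ · sin φ₂ − sin φ₁ · cos φ₂ · cos Δλ )
  = atan2(-0.33086, 0.36338) = -42.318° → normalised to [0°, 360°): 317.682°.

317.7°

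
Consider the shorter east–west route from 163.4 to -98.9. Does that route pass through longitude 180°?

Naïve |-98.9 − 163.4| = 262.3° > 180°, so the shorter arc goes the other way round — across 180°.
Signed shortest Δλ = ((-98.9 − 163.4 + 180) mod 360) − 180 = 97.7°.
Going east by 97.7° from +163.4° passes through 180° before reaching -98.9°.

Yes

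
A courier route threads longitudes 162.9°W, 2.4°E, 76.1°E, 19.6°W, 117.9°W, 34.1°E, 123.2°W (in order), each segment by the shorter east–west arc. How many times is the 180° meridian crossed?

0

Leg 1: -162.9° → +2.4°, shortest Δλ = 165.3° (east) — does not cross 180°.
Leg 2: +2.4° → +76.1°, shortest Δλ = 73.7° (east) — does not cross 180°.
Leg 3: +76.1° → -19.6°, shortest Δλ = -95.7° (west) — does not cross 180°.
Leg 4: -19.6° → -117.9°, shortest Δλ = -98.3° (west) — does not cross 180°.
Leg 5: -117.9° → +34.1°, shortest Δλ = 152.0° (east) — does not cross 180°.
Leg 6: +34.1° → -123.2°, shortest Δλ = -157.3° (west) — does not cross 180°.
Total crossings: 0.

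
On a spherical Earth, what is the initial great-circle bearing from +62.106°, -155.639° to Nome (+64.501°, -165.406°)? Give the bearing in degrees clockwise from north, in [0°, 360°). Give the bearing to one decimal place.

Δλ = -165.406 − -155.639 = -9.767°.
θ = atan2( sin Δλ · cos φ₂ , cos φ₁ · sin φ₂ − sin φ₁ · cos φ₂ · cos Δλ )
  = atan2(-0.07303, 0.04730) = -57.068° → normalised to [0°, 360°): 302.932°.

302.9°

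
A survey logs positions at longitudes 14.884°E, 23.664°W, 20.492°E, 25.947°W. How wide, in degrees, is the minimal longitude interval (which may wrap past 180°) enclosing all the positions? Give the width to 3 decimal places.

Sort the longitudes: -25.947°, -23.664°, +14.884°, +20.492°.
Eastward gaps between consecutive values (wrapping around): 2.283°, 38.548°, 5.608°, 313.561°.
Largest gap = 313.561° ⇒ minimal covering band is its complement: 360° − 313.561° = 46.439°.
Band runs from -25.947° eastward to +20.492°.

46.439°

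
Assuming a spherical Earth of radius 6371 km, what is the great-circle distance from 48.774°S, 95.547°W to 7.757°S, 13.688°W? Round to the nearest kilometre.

Δλ = -13.688 − -95.547 = 81.859°.
Δφ = -7.757 − -48.774 = 41.017°.
a = sin²(Δφ/2) + cos φ₁ · cos φ₂ · sin²(Δλ/2) = 0.403007.
c = 2·atan2(√a, √(1−a)) = 1.37557 rad → d = 6371·c ≈ 8763.77 km.

8764 km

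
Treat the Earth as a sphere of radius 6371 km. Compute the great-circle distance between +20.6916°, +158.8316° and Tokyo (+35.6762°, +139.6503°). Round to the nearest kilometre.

Δλ = 139.6503 − 158.8316 = -19.1813°.
Δφ = 35.6762 − 20.6916 = 14.9846°.
a = sin²(Δφ/2) + cos φ₁ · cos φ₂ · sin²(Δλ/2) = 0.038097.
c = 2·atan2(√a, √(1−a)) = 0.39289 rad → d = 6371·c ≈ 2503.09 km.

2503 km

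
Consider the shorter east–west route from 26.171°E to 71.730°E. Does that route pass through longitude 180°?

Signed shortest Δλ = ((71.730 − 26.171 + 180) mod 360) − 180 = 45.559°.
Going east by 45.559° from +26.171° reaches +71.730° without touching 180°.

No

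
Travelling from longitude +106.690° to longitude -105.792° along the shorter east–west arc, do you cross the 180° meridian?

Naïve |-105.792 − 106.690| = 212.482° > 180°, so the shorter arc goes the other way round — across 180°.
Signed shortest Δλ = ((-105.792 − 106.690 + 180) mod 360) − 180 = 147.518°.
Going east by 147.518° from +106.690° passes through 180° before reaching -105.792°.

Yes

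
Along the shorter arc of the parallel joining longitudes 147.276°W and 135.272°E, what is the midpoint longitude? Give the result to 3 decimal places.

Signed shortest Δλ from -147.276° to +135.272° is -77.452°.
Midpoint longitude = -147.276° + (-77.452°)/2 = -147.276° − 38.726° = -186.002°.
Normalise into (−180°, 180°]: +173.998°.
(The naïve average (-147.276 + +135.272)/2 = -6.002° is on the wrong side of the globe.)

173.998°E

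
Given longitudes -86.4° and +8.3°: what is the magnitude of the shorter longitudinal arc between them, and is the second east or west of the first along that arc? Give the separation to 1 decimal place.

Raw difference: 8.3 − -86.4 = 94.7°.
Normalise into (−180°, 180°]: 94.7° stays 94.7°.
Positive ⇒ the second point lies to the east; separation 94.7°.

94.7° east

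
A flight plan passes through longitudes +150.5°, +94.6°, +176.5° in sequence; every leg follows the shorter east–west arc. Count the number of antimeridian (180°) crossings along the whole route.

0

Leg 1: +150.5° → +94.6°, shortest Δλ = -55.9° (west) — does not cross 180°.
Leg 2: +94.6° → +176.5°, shortest Δλ = 81.9° (east) — does not cross 180°.
Total crossings: 0.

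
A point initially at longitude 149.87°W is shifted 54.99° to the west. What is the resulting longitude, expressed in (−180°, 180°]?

155.14°E

Start at -149.87°; shift −54.99° → -204.86°.
-204.86° lies outside (−180°, 180°]; add 360° → +155.14°.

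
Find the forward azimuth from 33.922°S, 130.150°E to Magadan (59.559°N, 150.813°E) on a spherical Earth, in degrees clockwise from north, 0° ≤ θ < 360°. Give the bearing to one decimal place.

10.3°

Δλ = 150.813 − 130.150 = 20.663°.
θ = atan2( sin Δλ · cos φ₂ , cos φ₁ · sin φ₂ − sin φ₁ · cos φ₂ · cos Δλ )
  = atan2(0.17878, 0.97997) = 10.339° → normalised to [0°, 360°): 10.339°.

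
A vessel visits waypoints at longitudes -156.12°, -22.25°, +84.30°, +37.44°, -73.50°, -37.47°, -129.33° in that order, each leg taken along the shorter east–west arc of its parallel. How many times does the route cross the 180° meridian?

Leg 1: -156.12° → -22.25°, shortest Δλ = 133.87° (east) — does not cross 180°.
Leg 2: -22.25° → +84.30°, shortest Δλ = 106.55° (east) — does not cross 180°.
Leg 3: +84.30° → +37.44°, shortest Δλ = -46.86° (west) — does not cross 180°.
Leg 4: +37.44° → -73.50°, shortest Δλ = -110.94° (west) — does not cross 180°.
Leg 5: -73.50° → -37.47°, shortest Δλ = 36.03° (east) — does not cross 180°.
Leg 6: -37.47° → -129.33°, shortest Δλ = -91.86° (west) — does not cross 180°.
Total crossings: 0.

0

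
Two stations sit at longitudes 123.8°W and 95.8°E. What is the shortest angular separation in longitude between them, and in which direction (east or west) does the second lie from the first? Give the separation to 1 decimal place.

140.4° west

Raw difference: 95.8 − -123.8 = 219.6°.
Normalise into (−180°, 180°]: 219.6° − 360° = -140.4°.
Negative ⇒ the second point lies to the west; separation 140.4°.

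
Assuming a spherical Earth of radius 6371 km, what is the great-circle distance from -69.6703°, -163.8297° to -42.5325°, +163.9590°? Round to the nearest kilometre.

3529 km

Δλ = 163.9590 − -163.8297 = 327.7887°; wrapped into (−180°, 180°]: -32.2113°.
Δφ = -42.5325 − -69.6703 = 27.1378°.
a = sin²(Δφ/2) + cos φ₁ · cos φ₂ · sin²(Δλ/2) = 0.074746.
c = 2·atan2(√a, √(1−a)) = 0.55384 rad → d = 6371·c ≈ 3528.55 km.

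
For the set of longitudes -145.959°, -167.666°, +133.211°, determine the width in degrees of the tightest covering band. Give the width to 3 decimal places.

Sort the longitudes: -167.666°, -145.959°, +133.211°.
Eastward gaps between consecutive values (wrapping around): 21.707°, 279.170°, 59.123°.
Largest gap = 279.170° ⇒ minimal covering band is its complement: 360° − 279.170° = 80.830°.
Band runs from +133.211° eastward to -145.959°, crossing the antimeridian.

80.830°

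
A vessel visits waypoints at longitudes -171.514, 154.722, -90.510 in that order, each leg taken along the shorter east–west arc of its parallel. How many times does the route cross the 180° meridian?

Leg 1: -171.514° → +154.722°, shortest Δλ = -33.764° (west) — crosses 180°.
Leg 2: +154.722° → -90.510°, shortest Δλ = 114.768° (east) — crosses 180°.
Total crossings: 2.

2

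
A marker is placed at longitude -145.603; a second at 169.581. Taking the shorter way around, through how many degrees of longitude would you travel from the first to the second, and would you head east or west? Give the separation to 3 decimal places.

44.816° west

Raw difference: 169.581 − -145.603 = 315.184°.
Normalise into (−180°, 180°]: 315.184° − 360° = -44.816°.
Negative ⇒ the second point lies to the west; separation 44.816°.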